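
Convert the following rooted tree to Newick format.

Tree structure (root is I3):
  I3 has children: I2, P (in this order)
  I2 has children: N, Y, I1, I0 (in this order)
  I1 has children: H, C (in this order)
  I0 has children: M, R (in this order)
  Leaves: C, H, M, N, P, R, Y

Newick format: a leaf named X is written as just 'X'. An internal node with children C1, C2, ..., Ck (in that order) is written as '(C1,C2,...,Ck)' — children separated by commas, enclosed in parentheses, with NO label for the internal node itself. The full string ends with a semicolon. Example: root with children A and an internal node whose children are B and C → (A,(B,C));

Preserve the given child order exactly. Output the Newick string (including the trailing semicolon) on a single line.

Answer: ((N,Y,(H,C),(M,R)),P);

Derivation:
internal I3 with children ['I2', 'P']
  internal I2 with children ['N', 'Y', 'I1', 'I0']
    leaf 'N' → 'N'
    leaf 'Y' → 'Y'
    internal I1 with children ['H', 'C']
      leaf 'H' → 'H'
      leaf 'C' → 'C'
    → '(H,C)'
    internal I0 with children ['M', 'R']
      leaf 'M' → 'M'
      leaf 'R' → 'R'
    → '(M,R)'
  → '(N,Y,(H,C),(M,R))'
  leaf 'P' → 'P'
→ '((N,Y,(H,C),(M,R)),P)'
Final: ((N,Y,(H,C),(M,R)),P);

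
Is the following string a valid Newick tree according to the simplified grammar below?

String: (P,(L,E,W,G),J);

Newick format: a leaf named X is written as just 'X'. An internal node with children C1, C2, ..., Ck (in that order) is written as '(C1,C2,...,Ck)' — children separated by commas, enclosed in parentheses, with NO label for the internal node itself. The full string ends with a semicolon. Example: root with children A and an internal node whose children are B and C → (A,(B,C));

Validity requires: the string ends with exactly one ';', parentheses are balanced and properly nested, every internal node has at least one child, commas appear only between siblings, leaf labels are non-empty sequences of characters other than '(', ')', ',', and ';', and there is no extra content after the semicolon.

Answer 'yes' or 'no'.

Answer: yes

Derivation:
Input: (P,(L,E,W,G),J);
Paren balance: 2 '(' vs 2 ')' OK
Ends with single ';': True
Full parse: OK
Valid: True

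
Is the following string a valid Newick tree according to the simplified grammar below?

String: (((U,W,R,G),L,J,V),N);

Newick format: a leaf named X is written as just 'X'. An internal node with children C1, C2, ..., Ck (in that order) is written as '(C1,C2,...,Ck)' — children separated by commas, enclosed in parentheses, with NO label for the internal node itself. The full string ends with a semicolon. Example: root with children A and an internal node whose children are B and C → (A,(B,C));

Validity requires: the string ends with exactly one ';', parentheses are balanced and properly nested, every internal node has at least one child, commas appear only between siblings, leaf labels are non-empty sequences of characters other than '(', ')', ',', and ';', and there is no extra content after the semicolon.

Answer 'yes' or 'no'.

Answer: yes

Derivation:
Input: (((U,W,R,G),L,J,V),N);
Paren balance: 3 '(' vs 3 ')' OK
Ends with single ';': True
Full parse: OK
Valid: True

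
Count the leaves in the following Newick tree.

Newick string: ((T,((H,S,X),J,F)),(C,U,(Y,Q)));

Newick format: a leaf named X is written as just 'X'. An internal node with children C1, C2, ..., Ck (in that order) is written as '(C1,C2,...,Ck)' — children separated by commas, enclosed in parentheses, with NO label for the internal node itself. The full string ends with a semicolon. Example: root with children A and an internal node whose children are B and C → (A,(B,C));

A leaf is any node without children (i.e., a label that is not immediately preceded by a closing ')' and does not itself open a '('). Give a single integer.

Answer: 10

Derivation:
Newick: ((T,((H,S,X),J,F)),(C,U,(Y,Q)));
Scan left-to-right; a leaf is any maximal label run not followed by '(':
  pos 2: leaf 'T' → count = 1
  pos 6: leaf 'H' → count = 2
  pos 8: leaf 'S' → count = 3
  pos 10: leaf 'X' → count = 4
  pos 13: leaf 'J' → count = 5
  pos 15: leaf 'F' → count = 6
  pos 20: leaf 'C' → count = 7
  pos 22: leaf 'U' → count = 8
  pos 25: leaf 'Y' → count = 9
  pos 27: leaf 'Q' → count = 10
Total leaves: 10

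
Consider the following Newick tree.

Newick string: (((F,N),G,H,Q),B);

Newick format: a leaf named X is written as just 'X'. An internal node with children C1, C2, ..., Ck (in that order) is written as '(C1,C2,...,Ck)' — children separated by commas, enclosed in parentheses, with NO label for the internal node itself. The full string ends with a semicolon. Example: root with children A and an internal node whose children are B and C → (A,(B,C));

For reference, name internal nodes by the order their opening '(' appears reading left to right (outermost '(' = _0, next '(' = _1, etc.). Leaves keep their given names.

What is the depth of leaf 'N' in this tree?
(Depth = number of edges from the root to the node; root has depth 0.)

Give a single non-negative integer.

Answer: 3

Derivation:
Newick: (((F,N),G,H,Q),B);
Naming internals by '(' encounter order: outermost '(' = _0, next = _1, ...
Query node: N
Path from root: _0 -> _1 -> _2 -> N
Depth of N: 3 (number of edges from root)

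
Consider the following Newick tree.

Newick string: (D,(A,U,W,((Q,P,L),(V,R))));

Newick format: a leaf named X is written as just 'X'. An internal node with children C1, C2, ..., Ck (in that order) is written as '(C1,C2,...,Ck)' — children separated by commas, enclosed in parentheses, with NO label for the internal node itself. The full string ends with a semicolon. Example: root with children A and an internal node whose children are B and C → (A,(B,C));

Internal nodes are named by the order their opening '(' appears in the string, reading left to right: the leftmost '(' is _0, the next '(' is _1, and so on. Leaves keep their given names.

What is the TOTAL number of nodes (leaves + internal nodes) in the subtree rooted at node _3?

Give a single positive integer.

Answer: 4

Derivation:
Newick: (D,(A,U,W,((Q,P,L),(V,R))));
Locate _3: it is the '(' at position 11 (the 4th '(' reading left to right).
Query: subtree rooted at _3
_3: subtree_size = 1 + 3
  Q: subtree_size = 1 + 0
  P: subtree_size = 1 + 0
  L: subtree_size = 1 + 0
Total subtree size of _3: 4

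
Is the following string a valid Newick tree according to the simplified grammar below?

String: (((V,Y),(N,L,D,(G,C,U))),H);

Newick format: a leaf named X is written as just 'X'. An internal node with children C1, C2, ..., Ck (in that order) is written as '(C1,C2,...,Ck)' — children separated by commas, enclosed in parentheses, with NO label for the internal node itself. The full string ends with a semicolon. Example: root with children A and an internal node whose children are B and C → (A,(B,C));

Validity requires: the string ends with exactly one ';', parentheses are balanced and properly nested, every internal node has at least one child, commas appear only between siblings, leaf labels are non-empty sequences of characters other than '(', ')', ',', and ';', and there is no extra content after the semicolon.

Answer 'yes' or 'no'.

Input: (((V,Y),(N,L,D,(G,C,U))),H);
Paren balance: 5 '(' vs 5 ')' OK
Ends with single ';': True
Full parse: OK
Valid: True

Answer: yes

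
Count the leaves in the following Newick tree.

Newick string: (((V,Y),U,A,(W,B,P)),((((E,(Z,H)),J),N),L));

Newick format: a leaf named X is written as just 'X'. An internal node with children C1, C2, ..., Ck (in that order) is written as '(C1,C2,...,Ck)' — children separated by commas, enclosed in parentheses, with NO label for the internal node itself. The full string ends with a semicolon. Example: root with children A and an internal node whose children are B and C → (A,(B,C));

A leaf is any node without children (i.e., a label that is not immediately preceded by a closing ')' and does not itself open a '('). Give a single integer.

Answer: 13

Derivation:
Newick: (((V,Y),U,A,(W,B,P)),((((E,(Z,H)),J),N),L));
Scan left-to-right; a leaf is any maximal label run not followed by '(':
  pos 3: leaf 'V' → count = 1
  pos 5: leaf 'Y' → count = 2
  pos 8: leaf 'U' → count = 3
  pos 10: leaf 'A' → count = 4
  pos 13: leaf 'W' → count = 5
  pos 15: leaf 'B' → count = 6
  pos 17: leaf 'P' → count = 7
  pos 25: leaf 'E' → count = 8
  pos 28: leaf 'Z' → count = 9
  pos 30: leaf 'H' → count = 10
  pos 34: leaf 'J' → count = 11
  pos 37: leaf 'N' → count = 12
  pos 40: leaf 'L' → count = 13
Total leaves: 13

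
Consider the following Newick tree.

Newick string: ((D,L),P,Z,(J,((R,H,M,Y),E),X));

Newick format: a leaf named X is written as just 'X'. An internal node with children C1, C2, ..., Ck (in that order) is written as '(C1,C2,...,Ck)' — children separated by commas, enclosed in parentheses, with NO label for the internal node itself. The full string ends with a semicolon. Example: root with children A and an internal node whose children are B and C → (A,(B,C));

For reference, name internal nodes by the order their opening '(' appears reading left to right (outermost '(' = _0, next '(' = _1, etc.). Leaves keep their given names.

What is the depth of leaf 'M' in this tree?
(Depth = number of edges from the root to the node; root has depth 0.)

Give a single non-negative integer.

Newick: ((D,L),P,Z,(J,((R,H,M,Y),E),X));
Naming internals by '(' encounter order: outermost '(' = _0, next = _1, ...
Query node: M
Path from root: _0 -> _2 -> _3 -> _4 -> M
Depth of M: 4 (number of edges from root)

Answer: 4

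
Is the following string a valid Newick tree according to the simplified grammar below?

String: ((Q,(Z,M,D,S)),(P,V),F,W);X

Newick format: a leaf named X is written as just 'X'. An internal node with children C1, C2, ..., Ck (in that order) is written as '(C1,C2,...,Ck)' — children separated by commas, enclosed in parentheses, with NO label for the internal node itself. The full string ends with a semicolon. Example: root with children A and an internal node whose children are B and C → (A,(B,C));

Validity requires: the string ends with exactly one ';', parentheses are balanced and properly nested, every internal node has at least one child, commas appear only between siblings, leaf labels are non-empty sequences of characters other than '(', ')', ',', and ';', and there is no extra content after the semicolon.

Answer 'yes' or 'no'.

Input: ((Q,(Z,M,D,S)),(P,V),F,W);X
Paren balance: 4 '(' vs 4 ')' OK
Ends with single ';': False
Full parse: FAILS (must end with ;)
Valid: False

Answer: no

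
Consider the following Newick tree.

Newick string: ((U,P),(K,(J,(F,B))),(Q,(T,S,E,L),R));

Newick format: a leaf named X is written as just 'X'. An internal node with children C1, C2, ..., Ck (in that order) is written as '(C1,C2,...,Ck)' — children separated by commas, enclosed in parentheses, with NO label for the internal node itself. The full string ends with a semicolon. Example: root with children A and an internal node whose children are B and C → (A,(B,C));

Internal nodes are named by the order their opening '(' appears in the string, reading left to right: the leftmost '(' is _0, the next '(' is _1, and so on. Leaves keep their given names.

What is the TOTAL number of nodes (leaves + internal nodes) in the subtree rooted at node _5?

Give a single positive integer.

Newick: ((U,P),(K,(J,(F,B))),(Q,(T,S,E,L),R));
Locate _5: it is the '(' at position 21 (the 6th '(' reading left to right).
Query: subtree rooted at _5
_5: subtree_size = 1 + 7
  Q: subtree_size = 1 + 0
  _6: subtree_size = 1 + 4
    T: subtree_size = 1 + 0
    S: subtree_size = 1 + 0
    E: subtree_size = 1 + 0
    L: subtree_size = 1 + 0
  R: subtree_size = 1 + 0
Total subtree size of _5: 8

Answer: 8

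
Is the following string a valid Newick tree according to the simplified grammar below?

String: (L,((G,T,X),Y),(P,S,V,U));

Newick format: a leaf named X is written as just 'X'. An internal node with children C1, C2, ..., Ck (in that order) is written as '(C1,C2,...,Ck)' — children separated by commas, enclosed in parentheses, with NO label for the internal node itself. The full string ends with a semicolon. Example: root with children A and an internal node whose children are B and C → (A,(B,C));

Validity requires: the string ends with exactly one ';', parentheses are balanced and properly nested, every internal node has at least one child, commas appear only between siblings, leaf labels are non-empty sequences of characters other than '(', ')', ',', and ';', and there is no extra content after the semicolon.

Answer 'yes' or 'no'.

Answer: yes

Derivation:
Input: (L,((G,T,X),Y),(P,S,V,U));
Paren balance: 4 '(' vs 4 ')' OK
Ends with single ';': True
Full parse: OK
Valid: True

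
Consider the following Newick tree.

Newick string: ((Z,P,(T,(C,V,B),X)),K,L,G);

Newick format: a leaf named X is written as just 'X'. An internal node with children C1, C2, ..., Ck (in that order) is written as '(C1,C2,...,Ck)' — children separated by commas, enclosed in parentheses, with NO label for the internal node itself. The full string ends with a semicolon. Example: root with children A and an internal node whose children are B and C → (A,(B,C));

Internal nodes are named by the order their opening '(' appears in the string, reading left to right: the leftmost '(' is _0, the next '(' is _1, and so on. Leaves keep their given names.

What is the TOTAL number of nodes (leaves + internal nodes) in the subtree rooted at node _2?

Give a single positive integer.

Newick: ((Z,P,(T,(C,V,B),X)),K,L,G);
Locate _2: it is the '(' at position 6 (the 3rd '(' reading left to right).
Query: subtree rooted at _2
_2: subtree_size = 1 + 6
  T: subtree_size = 1 + 0
  _3: subtree_size = 1 + 3
    C: subtree_size = 1 + 0
    V: subtree_size = 1 + 0
    B: subtree_size = 1 + 0
  X: subtree_size = 1 + 0
Total subtree size of _2: 7

Answer: 7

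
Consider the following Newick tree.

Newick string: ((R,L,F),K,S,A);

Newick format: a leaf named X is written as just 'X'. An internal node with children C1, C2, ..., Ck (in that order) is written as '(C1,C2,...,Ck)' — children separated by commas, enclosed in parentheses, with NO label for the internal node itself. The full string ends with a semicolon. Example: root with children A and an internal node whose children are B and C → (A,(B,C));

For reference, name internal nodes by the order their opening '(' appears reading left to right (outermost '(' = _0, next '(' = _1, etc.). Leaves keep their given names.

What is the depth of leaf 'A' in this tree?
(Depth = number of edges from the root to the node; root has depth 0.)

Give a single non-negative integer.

Newick: ((R,L,F),K,S,A);
Naming internals by '(' encounter order: outermost '(' = _0, next = _1, ...
Query node: A
Path from root: _0 -> A
Depth of A: 1 (number of edges from root)

Answer: 1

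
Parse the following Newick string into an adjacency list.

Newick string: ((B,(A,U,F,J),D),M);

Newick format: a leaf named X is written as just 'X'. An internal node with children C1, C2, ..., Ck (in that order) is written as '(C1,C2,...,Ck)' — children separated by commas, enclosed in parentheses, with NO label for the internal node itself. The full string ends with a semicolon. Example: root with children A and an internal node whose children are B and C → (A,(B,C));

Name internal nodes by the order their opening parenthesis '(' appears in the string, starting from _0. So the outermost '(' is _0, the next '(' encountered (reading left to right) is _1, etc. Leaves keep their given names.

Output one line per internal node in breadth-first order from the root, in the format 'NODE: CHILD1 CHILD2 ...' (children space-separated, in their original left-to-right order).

Input: ((B,(A,U,F,J),D),M);
Scanning left-to-right, naming '(' by encounter order:
  pos 0: '(' -> open internal node _0 (depth 1)
  pos 1: '(' -> open internal node _1 (depth 2)
  pos 4: '(' -> open internal node _2 (depth 3)
  pos 12: ')' -> close internal node _2 (now at depth 2)
  pos 15: ')' -> close internal node _1 (now at depth 1)
  pos 18: ')' -> close internal node _0 (now at depth 0)
Total internal nodes: 3
BFS adjacency from root:
  _0: _1 M
  _1: B _2 D
  _2: A U F J

Answer: _0: _1 M
_1: B _2 D
_2: A U F J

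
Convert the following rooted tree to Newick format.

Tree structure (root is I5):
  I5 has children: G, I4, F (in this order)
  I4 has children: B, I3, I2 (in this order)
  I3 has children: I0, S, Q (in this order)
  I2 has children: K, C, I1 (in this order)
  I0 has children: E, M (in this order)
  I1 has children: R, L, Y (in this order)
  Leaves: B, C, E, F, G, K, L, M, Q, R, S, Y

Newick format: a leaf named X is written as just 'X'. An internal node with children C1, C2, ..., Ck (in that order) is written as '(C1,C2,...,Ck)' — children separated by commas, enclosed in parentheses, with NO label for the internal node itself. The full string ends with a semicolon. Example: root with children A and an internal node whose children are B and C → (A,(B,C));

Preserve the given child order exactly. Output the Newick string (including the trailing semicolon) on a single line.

internal I5 with children ['G', 'I4', 'F']
  leaf 'G' → 'G'
  internal I4 with children ['B', 'I3', 'I2']
    leaf 'B' → 'B'
    internal I3 with children ['I0', 'S', 'Q']
      internal I0 with children ['E', 'M']
        leaf 'E' → 'E'
        leaf 'M' → 'M'
      → '(E,M)'
      leaf 'S' → 'S'
      leaf 'Q' → 'Q'
    → '((E,M),S,Q)'
    internal I2 with children ['K', 'C', 'I1']
      leaf 'K' → 'K'
      leaf 'C' → 'C'
      internal I1 with children ['R', 'L', 'Y']
        leaf 'R' → 'R'
        leaf 'L' → 'L'
        leaf 'Y' → 'Y'
      → '(R,L,Y)'
    → '(K,C,(R,L,Y))'
  → '(B,((E,M),S,Q),(K,C,(R,L,Y)))'
  leaf 'F' → 'F'
→ '(G,(B,((E,M),S,Q),(K,C,(R,L,Y))),F)'
Final: (G,(B,((E,M),S,Q),(K,C,(R,L,Y))),F);

Answer: (G,(B,((E,M),S,Q),(K,C,(R,L,Y))),F);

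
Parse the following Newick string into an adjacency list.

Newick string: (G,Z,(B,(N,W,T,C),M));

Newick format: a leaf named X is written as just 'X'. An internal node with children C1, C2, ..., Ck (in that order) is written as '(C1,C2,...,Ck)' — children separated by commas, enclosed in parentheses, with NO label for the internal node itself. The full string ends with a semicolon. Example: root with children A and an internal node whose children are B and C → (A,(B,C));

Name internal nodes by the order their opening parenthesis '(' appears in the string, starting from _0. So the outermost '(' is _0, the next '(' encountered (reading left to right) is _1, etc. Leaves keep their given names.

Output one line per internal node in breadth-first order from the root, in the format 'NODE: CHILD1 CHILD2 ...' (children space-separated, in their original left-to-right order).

Input: (G,Z,(B,(N,W,T,C),M));
Scanning left-to-right, naming '(' by encounter order:
  pos 0: '(' -> open internal node _0 (depth 1)
  pos 5: '(' -> open internal node _1 (depth 2)
  pos 8: '(' -> open internal node _2 (depth 3)
  pos 16: ')' -> close internal node _2 (now at depth 2)
  pos 19: ')' -> close internal node _1 (now at depth 1)
  pos 20: ')' -> close internal node _0 (now at depth 0)
Total internal nodes: 3
BFS adjacency from root:
  _0: G Z _1
  _1: B _2 M
  _2: N W T C

Answer: _0: G Z _1
_1: B _2 M
_2: N W T C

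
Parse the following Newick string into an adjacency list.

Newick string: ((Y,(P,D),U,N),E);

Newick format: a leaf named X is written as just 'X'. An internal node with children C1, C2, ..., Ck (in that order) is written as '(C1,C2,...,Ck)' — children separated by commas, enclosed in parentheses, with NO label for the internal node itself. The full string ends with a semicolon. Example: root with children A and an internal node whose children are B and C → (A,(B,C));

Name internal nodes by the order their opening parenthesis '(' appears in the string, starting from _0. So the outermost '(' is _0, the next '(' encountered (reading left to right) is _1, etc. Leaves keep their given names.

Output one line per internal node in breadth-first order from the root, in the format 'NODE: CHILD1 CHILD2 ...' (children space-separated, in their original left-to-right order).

Input: ((Y,(P,D),U,N),E);
Scanning left-to-right, naming '(' by encounter order:
  pos 0: '(' -> open internal node _0 (depth 1)
  pos 1: '(' -> open internal node _1 (depth 2)
  pos 4: '(' -> open internal node _2 (depth 3)
  pos 8: ')' -> close internal node _2 (now at depth 2)
  pos 13: ')' -> close internal node _1 (now at depth 1)
  pos 16: ')' -> close internal node _0 (now at depth 0)
Total internal nodes: 3
BFS adjacency from root:
  _0: _1 E
  _1: Y _2 U N
  _2: P D

Answer: _0: _1 E
_1: Y _2 U N
_2: P D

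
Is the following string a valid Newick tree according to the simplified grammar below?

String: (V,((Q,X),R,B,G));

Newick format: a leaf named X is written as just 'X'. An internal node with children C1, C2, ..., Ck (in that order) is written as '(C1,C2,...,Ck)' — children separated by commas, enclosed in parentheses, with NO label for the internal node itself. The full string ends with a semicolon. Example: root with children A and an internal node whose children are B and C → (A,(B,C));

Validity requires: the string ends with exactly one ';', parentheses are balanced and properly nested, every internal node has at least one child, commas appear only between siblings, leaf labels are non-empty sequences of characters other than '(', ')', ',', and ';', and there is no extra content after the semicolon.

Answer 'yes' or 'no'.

Answer: yes

Derivation:
Input: (V,((Q,X),R,B,G));
Paren balance: 3 '(' vs 3 ')' OK
Ends with single ';': True
Full parse: OK
Valid: True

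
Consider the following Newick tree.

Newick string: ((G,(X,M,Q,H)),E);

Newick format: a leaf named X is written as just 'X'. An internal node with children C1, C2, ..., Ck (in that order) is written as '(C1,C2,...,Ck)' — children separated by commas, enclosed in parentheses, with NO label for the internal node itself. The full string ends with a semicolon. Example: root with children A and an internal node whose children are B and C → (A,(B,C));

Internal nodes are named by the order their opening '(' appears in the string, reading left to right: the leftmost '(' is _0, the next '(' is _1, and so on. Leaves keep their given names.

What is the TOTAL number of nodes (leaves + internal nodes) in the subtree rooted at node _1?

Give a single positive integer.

Answer: 7

Derivation:
Newick: ((G,(X,M,Q,H)),E);
Locate _1: it is the '(' at position 1 (the 2nd '(' reading left to right).
Query: subtree rooted at _1
_1: subtree_size = 1 + 6
  G: subtree_size = 1 + 0
  _2: subtree_size = 1 + 4
    X: subtree_size = 1 + 0
    M: subtree_size = 1 + 0
    Q: subtree_size = 1 + 0
    H: subtree_size = 1 + 0
Total subtree size of _1: 7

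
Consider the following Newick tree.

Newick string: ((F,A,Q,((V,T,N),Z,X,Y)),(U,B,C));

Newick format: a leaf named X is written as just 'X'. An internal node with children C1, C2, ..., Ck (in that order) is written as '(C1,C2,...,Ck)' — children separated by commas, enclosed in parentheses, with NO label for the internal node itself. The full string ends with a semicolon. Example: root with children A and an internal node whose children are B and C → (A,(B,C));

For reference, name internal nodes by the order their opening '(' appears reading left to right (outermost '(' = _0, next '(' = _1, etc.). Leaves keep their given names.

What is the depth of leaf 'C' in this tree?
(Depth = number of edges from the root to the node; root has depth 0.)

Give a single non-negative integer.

Newick: ((F,A,Q,((V,T,N),Z,X,Y)),(U,B,C));
Naming internals by '(' encounter order: outermost '(' = _0, next = _1, ...
Query node: C
Path from root: _0 -> _4 -> C
Depth of C: 2 (number of edges from root)

Answer: 2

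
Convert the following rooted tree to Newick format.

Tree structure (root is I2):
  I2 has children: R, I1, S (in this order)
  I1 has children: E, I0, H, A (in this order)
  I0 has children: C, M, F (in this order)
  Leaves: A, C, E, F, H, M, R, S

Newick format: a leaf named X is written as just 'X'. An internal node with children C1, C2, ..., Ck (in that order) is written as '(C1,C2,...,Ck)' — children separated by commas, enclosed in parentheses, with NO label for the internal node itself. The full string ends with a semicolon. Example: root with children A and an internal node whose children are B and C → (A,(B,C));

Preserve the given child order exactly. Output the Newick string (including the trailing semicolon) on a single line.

Answer: (R,(E,(C,M,F),H,A),S);

Derivation:
internal I2 with children ['R', 'I1', 'S']
  leaf 'R' → 'R'
  internal I1 with children ['E', 'I0', 'H', 'A']
    leaf 'E' → 'E'
    internal I0 with children ['C', 'M', 'F']
      leaf 'C' → 'C'
      leaf 'M' → 'M'
      leaf 'F' → 'F'
    → '(C,M,F)'
    leaf 'H' → 'H'
    leaf 'A' → 'A'
  → '(E,(C,M,F),H,A)'
  leaf 'S' → 'S'
→ '(R,(E,(C,M,F),H,A),S)'
Final: (R,(E,(C,M,F),H,A),S);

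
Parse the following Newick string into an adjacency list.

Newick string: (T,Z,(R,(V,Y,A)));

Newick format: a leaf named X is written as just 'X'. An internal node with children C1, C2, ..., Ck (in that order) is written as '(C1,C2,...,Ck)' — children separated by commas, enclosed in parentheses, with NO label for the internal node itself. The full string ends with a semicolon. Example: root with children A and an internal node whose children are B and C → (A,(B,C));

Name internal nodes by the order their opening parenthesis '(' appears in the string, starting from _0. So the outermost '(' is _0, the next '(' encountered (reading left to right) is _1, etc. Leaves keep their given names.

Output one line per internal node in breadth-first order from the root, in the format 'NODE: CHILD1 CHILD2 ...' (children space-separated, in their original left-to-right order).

Answer: _0: T Z _1
_1: R _2
_2: V Y A

Derivation:
Input: (T,Z,(R,(V,Y,A)));
Scanning left-to-right, naming '(' by encounter order:
  pos 0: '(' -> open internal node _0 (depth 1)
  pos 5: '(' -> open internal node _1 (depth 2)
  pos 8: '(' -> open internal node _2 (depth 3)
  pos 14: ')' -> close internal node _2 (now at depth 2)
  pos 15: ')' -> close internal node _1 (now at depth 1)
  pos 16: ')' -> close internal node _0 (now at depth 0)
Total internal nodes: 3
BFS adjacency from root:
  _0: T Z _1
  _1: R _2
  _2: V Y A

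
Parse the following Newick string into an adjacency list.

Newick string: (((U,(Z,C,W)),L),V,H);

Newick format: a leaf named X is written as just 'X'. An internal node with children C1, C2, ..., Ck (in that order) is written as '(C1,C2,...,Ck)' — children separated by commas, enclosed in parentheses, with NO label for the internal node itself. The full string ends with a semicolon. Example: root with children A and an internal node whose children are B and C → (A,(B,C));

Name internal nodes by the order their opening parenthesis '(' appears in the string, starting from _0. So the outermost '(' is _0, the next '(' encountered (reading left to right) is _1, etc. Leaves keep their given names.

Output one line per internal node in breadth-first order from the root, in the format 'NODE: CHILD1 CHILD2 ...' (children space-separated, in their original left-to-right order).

Answer: _0: _1 V H
_1: _2 L
_2: U _3
_3: Z C W

Derivation:
Input: (((U,(Z,C,W)),L),V,H);
Scanning left-to-right, naming '(' by encounter order:
  pos 0: '(' -> open internal node _0 (depth 1)
  pos 1: '(' -> open internal node _1 (depth 2)
  pos 2: '(' -> open internal node _2 (depth 3)
  pos 5: '(' -> open internal node _3 (depth 4)
  pos 11: ')' -> close internal node _3 (now at depth 3)
  pos 12: ')' -> close internal node _2 (now at depth 2)
  pos 15: ')' -> close internal node _1 (now at depth 1)
  pos 20: ')' -> close internal node _0 (now at depth 0)
Total internal nodes: 4
BFS adjacency from root:
  _0: _1 V H
  _1: _2 L
  _2: U _3
  _3: Z C W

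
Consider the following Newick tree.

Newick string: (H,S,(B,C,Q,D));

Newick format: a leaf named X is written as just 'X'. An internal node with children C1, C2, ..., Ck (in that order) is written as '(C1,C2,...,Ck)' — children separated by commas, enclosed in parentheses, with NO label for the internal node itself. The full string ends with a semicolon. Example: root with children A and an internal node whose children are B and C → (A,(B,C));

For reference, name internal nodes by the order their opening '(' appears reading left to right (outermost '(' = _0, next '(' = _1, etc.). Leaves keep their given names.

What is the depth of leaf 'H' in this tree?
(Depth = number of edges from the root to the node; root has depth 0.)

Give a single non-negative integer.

Answer: 1

Derivation:
Newick: (H,S,(B,C,Q,D));
Naming internals by '(' encounter order: outermost '(' = _0, next = _1, ...
Query node: H
Path from root: _0 -> H
Depth of H: 1 (number of edges from root)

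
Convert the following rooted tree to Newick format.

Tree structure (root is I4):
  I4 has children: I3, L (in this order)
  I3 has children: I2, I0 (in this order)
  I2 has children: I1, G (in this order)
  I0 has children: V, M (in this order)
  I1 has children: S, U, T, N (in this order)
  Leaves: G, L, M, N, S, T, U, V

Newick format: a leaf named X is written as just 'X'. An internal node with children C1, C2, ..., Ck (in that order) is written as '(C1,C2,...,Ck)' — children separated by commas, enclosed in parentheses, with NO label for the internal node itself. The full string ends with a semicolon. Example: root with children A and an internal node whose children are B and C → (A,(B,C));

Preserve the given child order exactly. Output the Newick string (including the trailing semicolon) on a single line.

internal I4 with children ['I3', 'L']
  internal I3 with children ['I2', 'I0']
    internal I2 with children ['I1', 'G']
      internal I1 with children ['S', 'U', 'T', 'N']
        leaf 'S' → 'S'
        leaf 'U' → 'U'
        leaf 'T' → 'T'
        leaf 'N' → 'N'
      → '(S,U,T,N)'
      leaf 'G' → 'G'
    → '((S,U,T,N),G)'
    internal I0 with children ['V', 'M']
      leaf 'V' → 'V'
      leaf 'M' → 'M'
    → '(V,M)'
  → '(((S,U,T,N),G),(V,M))'
  leaf 'L' → 'L'
→ '((((S,U,T,N),G),(V,M)),L)'
Final: ((((S,U,T,N),G),(V,M)),L);

Answer: ((((S,U,T,N),G),(V,M)),L);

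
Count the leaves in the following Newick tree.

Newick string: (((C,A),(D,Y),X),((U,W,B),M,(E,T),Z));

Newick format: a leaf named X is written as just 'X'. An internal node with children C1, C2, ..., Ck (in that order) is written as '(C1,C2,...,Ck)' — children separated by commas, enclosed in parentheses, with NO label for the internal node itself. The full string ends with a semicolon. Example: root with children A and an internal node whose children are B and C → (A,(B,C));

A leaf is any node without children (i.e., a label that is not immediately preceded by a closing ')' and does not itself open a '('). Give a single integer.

Newick: (((C,A),(D,Y),X),((U,W,B),M,(E,T),Z));
Scan left-to-right; a leaf is any maximal label run not followed by '(':
  pos 3: leaf 'C' → count = 1
  pos 5: leaf 'A' → count = 2
  pos 9: leaf 'D' → count = 3
  pos 11: leaf 'Y' → count = 4
  pos 14: leaf 'X' → count = 5
  pos 19: leaf 'U' → count = 6
  pos 21: leaf 'W' → count = 7
  pos 23: leaf 'B' → count = 8
  pos 26: leaf 'M' → count = 9
  pos 29: leaf 'E' → count = 10
  pos 31: leaf 'T' → count = 11
  pos 34: leaf 'Z' → count = 12
Total leaves: 12

Answer: 12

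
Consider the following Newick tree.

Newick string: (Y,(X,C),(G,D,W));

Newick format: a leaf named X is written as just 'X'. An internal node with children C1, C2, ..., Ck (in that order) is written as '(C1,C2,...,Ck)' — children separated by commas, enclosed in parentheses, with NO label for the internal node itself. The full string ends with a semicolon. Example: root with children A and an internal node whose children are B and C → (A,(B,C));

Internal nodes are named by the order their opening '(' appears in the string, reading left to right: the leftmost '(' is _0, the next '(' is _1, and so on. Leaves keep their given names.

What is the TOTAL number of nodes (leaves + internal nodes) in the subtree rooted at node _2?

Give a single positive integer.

Answer: 4

Derivation:
Newick: (Y,(X,C),(G,D,W));
Locate _2: it is the '(' at position 9 (the 3rd '(' reading left to right).
Query: subtree rooted at _2
_2: subtree_size = 1 + 3
  G: subtree_size = 1 + 0
  D: subtree_size = 1 + 0
  W: subtree_size = 1 + 0
Total subtree size of _2: 4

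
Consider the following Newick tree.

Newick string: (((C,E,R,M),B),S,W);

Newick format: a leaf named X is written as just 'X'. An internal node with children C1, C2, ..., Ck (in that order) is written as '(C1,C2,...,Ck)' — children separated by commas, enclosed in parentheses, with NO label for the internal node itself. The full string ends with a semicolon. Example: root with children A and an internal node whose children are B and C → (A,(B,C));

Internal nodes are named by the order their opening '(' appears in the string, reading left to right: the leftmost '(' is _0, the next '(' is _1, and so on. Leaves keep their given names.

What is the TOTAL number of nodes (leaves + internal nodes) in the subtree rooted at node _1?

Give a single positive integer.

Newick: (((C,E,R,M),B),S,W);
Locate _1: it is the '(' at position 1 (the 2nd '(' reading left to right).
Query: subtree rooted at _1
_1: subtree_size = 1 + 6
  _2: subtree_size = 1 + 4
    C: subtree_size = 1 + 0
    E: subtree_size = 1 + 0
    R: subtree_size = 1 + 0
    M: subtree_size = 1 + 0
  B: subtree_size = 1 + 0
Total subtree size of _1: 7

Answer: 7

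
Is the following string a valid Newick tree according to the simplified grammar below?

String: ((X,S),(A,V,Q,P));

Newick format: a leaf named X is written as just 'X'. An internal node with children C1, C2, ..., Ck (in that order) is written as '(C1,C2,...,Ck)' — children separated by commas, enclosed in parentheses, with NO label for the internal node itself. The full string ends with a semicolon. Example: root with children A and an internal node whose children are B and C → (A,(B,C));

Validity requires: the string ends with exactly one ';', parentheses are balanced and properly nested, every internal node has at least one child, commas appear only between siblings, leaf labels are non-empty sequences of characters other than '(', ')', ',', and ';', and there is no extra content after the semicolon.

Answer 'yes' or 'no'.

Answer: yes

Derivation:
Input: ((X,S),(A,V,Q,P));
Paren balance: 3 '(' vs 3 ')' OK
Ends with single ';': True
Full parse: OK
Valid: True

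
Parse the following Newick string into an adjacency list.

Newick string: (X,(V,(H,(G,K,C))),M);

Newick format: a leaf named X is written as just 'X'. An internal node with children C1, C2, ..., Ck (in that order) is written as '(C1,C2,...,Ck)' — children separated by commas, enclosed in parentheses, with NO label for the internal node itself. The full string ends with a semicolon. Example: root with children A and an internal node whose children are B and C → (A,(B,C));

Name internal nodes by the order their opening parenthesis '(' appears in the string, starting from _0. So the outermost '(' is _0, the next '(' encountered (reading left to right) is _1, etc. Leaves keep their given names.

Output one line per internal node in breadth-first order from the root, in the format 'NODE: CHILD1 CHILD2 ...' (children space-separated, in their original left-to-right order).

Input: (X,(V,(H,(G,K,C))),M);
Scanning left-to-right, naming '(' by encounter order:
  pos 0: '(' -> open internal node _0 (depth 1)
  pos 3: '(' -> open internal node _1 (depth 2)
  pos 6: '(' -> open internal node _2 (depth 3)
  pos 9: '(' -> open internal node _3 (depth 4)
  pos 15: ')' -> close internal node _3 (now at depth 3)
  pos 16: ')' -> close internal node _2 (now at depth 2)
  pos 17: ')' -> close internal node _1 (now at depth 1)
  pos 20: ')' -> close internal node _0 (now at depth 0)
Total internal nodes: 4
BFS adjacency from root:
  _0: X _1 M
  _1: V _2
  _2: H _3
  _3: G K C

Answer: _0: X _1 M
_1: V _2
_2: H _3
_3: G K C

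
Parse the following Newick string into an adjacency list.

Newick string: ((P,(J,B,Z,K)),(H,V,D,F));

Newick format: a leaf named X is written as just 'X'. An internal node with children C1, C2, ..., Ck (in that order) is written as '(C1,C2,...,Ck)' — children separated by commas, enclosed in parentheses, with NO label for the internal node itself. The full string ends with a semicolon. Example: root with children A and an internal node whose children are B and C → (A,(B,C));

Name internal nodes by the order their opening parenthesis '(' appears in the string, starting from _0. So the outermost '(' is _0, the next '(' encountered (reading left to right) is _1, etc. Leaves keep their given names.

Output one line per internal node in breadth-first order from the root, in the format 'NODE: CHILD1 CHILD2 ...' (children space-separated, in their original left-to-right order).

Input: ((P,(J,B,Z,K)),(H,V,D,F));
Scanning left-to-right, naming '(' by encounter order:
  pos 0: '(' -> open internal node _0 (depth 1)
  pos 1: '(' -> open internal node _1 (depth 2)
  pos 4: '(' -> open internal node _2 (depth 3)
  pos 12: ')' -> close internal node _2 (now at depth 2)
  pos 13: ')' -> close internal node _1 (now at depth 1)
  pos 15: '(' -> open internal node _3 (depth 2)
  pos 23: ')' -> close internal node _3 (now at depth 1)
  pos 24: ')' -> close internal node _0 (now at depth 0)
Total internal nodes: 4
BFS adjacency from root:
  _0: _1 _3
  _1: P _2
  _3: H V D F
  _2: J B Z K

Answer: _0: _1 _3
_1: P _2
_3: H V D F
_2: J B Z K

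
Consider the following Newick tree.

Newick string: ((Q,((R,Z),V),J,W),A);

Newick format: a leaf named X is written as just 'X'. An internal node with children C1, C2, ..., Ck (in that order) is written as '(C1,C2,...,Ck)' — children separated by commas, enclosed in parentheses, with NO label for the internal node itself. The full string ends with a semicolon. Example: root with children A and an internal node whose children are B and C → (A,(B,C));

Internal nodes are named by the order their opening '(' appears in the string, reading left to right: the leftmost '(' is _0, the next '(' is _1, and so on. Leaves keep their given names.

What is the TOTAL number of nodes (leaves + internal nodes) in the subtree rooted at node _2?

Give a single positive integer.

Newick: ((Q,((R,Z),V),J,W),A);
Locate _2: it is the '(' at position 4 (the 3rd '(' reading left to right).
Query: subtree rooted at _2
_2: subtree_size = 1 + 4
  _3: subtree_size = 1 + 2
    R: subtree_size = 1 + 0
    Z: subtree_size = 1 + 0
  V: subtree_size = 1 + 0
Total subtree size of _2: 5

Answer: 5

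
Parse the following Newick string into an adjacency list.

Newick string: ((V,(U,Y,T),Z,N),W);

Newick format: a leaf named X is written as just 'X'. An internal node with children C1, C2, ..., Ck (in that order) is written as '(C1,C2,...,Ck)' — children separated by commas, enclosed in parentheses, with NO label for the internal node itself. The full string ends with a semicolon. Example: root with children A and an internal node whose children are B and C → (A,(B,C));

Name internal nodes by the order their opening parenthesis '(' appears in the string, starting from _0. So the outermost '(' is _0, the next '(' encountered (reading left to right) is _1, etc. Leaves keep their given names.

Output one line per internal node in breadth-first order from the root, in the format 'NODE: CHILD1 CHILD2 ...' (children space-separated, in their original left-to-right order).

Answer: _0: _1 W
_1: V _2 Z N
_2: U Y T

Derivation:
Input: ((V,(U,Y,T),Z,N),W);
Scanning left-to-right, naming '(' by encounter order:
  pos 0: '(' -> open internal node _0 (depth 1)
  pos 1: '(' -> open internal node _1 (depth 2)
  pos 4: '(' -> open internal node _2 (depth 3)
  pos 10: ')' -> close internal node _2 (now at depth 2)
  pos 15: ')' -> close internal node _1 (now at depth 1)
  pos 18: ')' -> close internal node _0 (now at depth 0)
Total internal nodes: 3
BFS adjacency from root:
  _0: _1 W
  _1: V _2 Z N
  _2: U Y T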